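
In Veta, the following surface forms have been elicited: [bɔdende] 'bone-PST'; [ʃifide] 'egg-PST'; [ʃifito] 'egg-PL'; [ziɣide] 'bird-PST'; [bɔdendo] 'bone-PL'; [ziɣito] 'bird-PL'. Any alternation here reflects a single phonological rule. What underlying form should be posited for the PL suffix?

/-to/

The PL suffix surfaces as [-do] and [-to], depending on the final segment of the stem.
By contrast the PST suffix keeps its initial [d] throughout — that segment must be underlying.
So the underlying form is /-to/, and voiceless stops become voiced after a nasal.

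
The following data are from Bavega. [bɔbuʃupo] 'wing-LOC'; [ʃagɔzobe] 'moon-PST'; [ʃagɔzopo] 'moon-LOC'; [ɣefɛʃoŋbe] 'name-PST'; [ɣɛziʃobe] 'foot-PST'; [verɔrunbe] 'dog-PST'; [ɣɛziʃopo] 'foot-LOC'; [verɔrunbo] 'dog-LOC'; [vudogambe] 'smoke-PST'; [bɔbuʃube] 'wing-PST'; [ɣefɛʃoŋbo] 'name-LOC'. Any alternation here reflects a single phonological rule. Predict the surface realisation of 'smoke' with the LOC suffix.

The LOC morpheme has two allomorphs, [-bo] and [-po].
The PST suffix, which begins with [b], is invariant after every stem; so [b] is not altered by any rule here.
So the underlying form is /-po/, and voiceless stops become voiced after a nasal.
After 'smoke', which ends in a nasal, the suffix surfaces as [-bo], giving [vudogambo].

[vudogambo]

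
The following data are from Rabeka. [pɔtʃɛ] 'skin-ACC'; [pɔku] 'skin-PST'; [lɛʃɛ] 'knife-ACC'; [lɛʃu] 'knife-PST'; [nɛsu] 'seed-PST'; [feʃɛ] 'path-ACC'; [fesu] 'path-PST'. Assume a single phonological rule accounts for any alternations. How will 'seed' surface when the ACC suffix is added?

In [feʃɛ] and [fesu] the final segment of 'path' alternates: [ʃ] ~ [s].
The stem 'knife' ([lɛʃɛ], [lɛʃu]) shows [ʃ] unchanged in both environments, so [ʃ] cannot be basic with [s] derived before the PST suffix.
So /s/ is underlying, and a rule of palatalization before a front vowel — /k/ and /s/ become palato-alveolar [tʃ] and [ʃ] before a front vowel — gives [ʃ].
From [nɛsu] the stem 'seed' is /nɛs/; before a front vowel this yields [nɛʃɛ].

[nɛʃɛ]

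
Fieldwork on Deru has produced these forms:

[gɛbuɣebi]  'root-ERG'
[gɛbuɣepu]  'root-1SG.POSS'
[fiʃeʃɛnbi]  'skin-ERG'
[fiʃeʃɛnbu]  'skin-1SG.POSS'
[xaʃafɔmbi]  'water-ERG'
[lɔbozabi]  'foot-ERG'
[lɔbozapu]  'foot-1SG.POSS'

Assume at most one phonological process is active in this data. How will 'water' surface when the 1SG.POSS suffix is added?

[xaʃafɔmbu]

The 1SG.POSS suffix surfaces as [-bu] and [-pu], depending on the final segment of the stem.
By contrast the ERG suffix keeps its initial [b] throughout — that segment must be underlying.
The 1SG.POSS suffix is therefore /-pu/ underlyingly, with post-nasal voicing: voiceless stops become voiced after a nasal.
After 'water', which ends in a nasal, the suffix surfaces as [-bu], giving [xaʃafɔmbu].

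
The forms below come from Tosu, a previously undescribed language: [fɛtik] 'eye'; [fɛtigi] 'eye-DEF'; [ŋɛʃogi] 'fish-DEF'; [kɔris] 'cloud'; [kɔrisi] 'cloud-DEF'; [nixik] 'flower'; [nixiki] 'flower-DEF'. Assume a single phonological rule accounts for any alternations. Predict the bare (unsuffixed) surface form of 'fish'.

The stem for 'eye' ends in [k] in [fɛtik] but [g] in [fɛtigi].
But 'flower' keeps [k] in both environments ([nixik], [nixiki]), so there is no rule changing /k/ to [g] before the DEF suffix.
Therefore /g/ is basic and [k] is derived by word-final obstruent devoicing (voiced obstruents become voiceless word-finally).
From [ŋɛʃogi] the stem 'fish' is /ŋɛʃog/; word-finally this yields [ŋɛʃok].

[ŋɛʃok]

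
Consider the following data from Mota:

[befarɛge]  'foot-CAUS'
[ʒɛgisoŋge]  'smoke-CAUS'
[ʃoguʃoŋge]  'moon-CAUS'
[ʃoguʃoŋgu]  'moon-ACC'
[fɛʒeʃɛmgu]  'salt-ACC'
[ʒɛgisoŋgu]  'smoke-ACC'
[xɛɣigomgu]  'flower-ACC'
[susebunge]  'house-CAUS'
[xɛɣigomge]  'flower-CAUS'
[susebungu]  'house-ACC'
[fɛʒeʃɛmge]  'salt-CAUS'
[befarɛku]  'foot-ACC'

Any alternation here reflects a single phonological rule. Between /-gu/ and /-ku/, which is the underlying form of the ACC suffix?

/-ku/

The ACC morpheme has two allomorphs, [-gu] and [-ku].
The CAUS suffix, which begins with [g], is invariant after every stem; so [g] is not altered by any rule here.
The ACC suffix is therefore /-ku/ underlyingly, with post-nasal voicing: voiceless stops become voiced after a nasal.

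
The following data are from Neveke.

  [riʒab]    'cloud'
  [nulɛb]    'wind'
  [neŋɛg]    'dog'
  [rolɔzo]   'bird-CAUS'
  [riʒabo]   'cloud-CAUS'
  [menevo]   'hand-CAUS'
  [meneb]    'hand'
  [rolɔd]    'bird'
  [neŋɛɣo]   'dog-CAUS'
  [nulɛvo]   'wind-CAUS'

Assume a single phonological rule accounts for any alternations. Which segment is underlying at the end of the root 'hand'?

/v/

'hand' shows [v] ~ [b] at the end of the stem ([menevo] vs [meneb]).
The stem 'cloud' ([riʒabo], [riʒab]) shows [b] unchanged in both environments, so [b] cannot be basic with [v] derived before the CAUS suffix.
The underlying segment must be /v/; voiced fricatives become stops word-finally, yielding [b] there.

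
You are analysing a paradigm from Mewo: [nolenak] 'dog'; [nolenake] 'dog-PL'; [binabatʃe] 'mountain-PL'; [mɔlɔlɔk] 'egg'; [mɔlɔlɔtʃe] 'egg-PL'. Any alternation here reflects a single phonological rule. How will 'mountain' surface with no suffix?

The stem for 'egg' ends in [k] in [mɔlɔlɔk] but [tʃ] in [mɔlɔlɔtʃe].
Compare 'dog', with invariant [k] in [nolenak] and [nolenake]: an analysis with underlying /k/ and a rule producing [tʃ] before the PL suffix would wrongly predict alternation here too.
So /tʃ/ is underlying, and a rule of depalatalization — palato-alveolar /tʃ/ becomes [k] when no front vowel follows — gives [k].
The one attested form of 'mountain', [binabatʃe], shows underlying /binabatʃ/. Applying the same rule when no front vowel follows gives [binabak].

[binabak]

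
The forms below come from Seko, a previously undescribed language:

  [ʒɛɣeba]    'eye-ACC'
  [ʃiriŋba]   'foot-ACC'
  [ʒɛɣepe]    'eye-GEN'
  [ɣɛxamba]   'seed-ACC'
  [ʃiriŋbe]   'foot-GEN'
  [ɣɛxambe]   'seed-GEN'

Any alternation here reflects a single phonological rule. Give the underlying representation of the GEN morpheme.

The GEN suffix surfaces as [-be] and [-pe], depending on the final segment of the stem.
By contrast the ACC suffix keeps its initial [b] throughout — that segment must be underlying.
The GEN suffix is therefore /-pe/ underlyingly, with post-nasal voicing: voiceless stops become voiced after a nasal.

/-pe/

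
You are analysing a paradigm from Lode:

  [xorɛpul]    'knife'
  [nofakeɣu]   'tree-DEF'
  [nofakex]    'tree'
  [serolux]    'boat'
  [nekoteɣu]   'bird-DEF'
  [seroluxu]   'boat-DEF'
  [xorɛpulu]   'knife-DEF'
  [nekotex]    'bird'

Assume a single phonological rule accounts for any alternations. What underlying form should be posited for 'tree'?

In [nofakex] and [nofakeɣu] the final segment of 'tree' alternates: [x] ~ [ɣ].
But 'boat' keeps [x] in both environments ([serolux], [seroluxu]), so there is no rule changing /x/ to [ɣ] before the DEF suffix.
So /ɣ/ is underlying, and a rule of word-final obstruent devoicing — voiced obstruents become voiceless word-finally — gives [x].

/nofakeɣ/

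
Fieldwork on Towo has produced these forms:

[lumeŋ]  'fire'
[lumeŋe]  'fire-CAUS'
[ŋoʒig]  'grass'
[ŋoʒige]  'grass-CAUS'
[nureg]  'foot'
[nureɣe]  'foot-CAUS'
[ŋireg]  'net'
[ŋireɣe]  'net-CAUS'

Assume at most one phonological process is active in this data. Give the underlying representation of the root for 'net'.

/ŋireɣ/

'net' shows [g] ~ [ɣ] at the end of the stem ([ŋireg] vs [ŋireɣe]).
But 'grass' keeps [g] in both environments ([ŋoʒig], [ŋoʒige]), so there is no rule changing /g/ to [ɣ] before the CAUS suffix.
Therefore /ɣ/ is basic and [g] is derived by word-final hardening (voiced fricatives become stops word-finally).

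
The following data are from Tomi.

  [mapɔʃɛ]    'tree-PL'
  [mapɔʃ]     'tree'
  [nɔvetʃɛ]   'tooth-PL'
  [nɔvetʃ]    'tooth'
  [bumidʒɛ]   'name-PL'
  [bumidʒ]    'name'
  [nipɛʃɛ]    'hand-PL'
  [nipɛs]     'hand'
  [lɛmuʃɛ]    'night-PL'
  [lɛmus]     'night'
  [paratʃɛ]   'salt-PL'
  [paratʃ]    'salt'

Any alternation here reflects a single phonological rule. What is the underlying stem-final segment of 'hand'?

/s/

In [nipɛʃɛ] and [nipɛs] the final segment of 'hand' alternates: [ʃ] ~ [s].
Compare 'tree', with invariant [ʃ] in [mapɔʃɛ] and [mapɔʃ]: an analysis with underlying /ʃ/ and a rule producing [s] in isolation would wrongly predict alternation here too.
The underlying segment must be /s/; /s/ becomes palato-alveolar [ʃ] before a front vowel, yielding [ʃ] there.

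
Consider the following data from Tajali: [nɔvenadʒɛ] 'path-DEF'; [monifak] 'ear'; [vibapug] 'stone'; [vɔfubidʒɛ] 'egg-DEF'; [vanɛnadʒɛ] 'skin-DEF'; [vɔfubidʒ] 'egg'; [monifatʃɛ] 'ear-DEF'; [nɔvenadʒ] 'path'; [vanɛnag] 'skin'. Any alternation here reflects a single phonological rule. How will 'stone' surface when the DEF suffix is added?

[vibapudʒɛ]

The root 'skin' surfaces as [vanɛnag] and [vanɛnadʒɛ], with a stem-final [g] ~ [dʒ] alternation.
But 'path' keeps [dʒ] in both environments ([nɔvenadʒ], [nɔvenadʒɛ]), so there is no rule changing /dʒ/ to [g] in isolation.
Therefore /g/ is basic and [dʒ] is derived by palatalization before a front vowel (/k/ and /g/ become palato-alveolar [tʃ] and [dʒ] before a front vowel).
From [vibapug] the stem 'stone' is /vibapug/; before a front vowel this yields [vibapudʒɛ].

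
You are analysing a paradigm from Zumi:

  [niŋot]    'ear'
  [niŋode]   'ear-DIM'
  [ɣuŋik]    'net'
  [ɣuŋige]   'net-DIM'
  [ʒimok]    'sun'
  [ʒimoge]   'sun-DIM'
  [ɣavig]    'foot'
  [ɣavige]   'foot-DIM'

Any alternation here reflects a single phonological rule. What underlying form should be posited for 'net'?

The root 'net' surfaces as [ɣuŋik] and [ɣuŋige], with a stem-final [k] ~ [g] alternation.
The stem 'foot' ([ɣavig], [ɣavige]) shows [g] unchanged in both environments, so [g] cannot be basic with [k] derived in isolation.
Therefore /k/ is basic and [g] is derived by intervocalic voicing (voiceless stops become voiced between vowels).

/ɣuŋik/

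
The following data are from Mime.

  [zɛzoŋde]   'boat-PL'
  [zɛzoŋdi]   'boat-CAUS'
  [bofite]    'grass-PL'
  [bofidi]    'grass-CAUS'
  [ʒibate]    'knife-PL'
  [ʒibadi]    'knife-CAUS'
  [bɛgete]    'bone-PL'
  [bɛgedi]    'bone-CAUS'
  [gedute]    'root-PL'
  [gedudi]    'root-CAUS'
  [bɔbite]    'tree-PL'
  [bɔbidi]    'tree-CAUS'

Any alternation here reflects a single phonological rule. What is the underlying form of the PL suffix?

The PL morpheme has two allomorphs, [-de] and [-te].
The CAUS suffix, which begins with [d], is invariant after every stem; so [d] is not altered by any rule here.
So the underlying form is /-te/, and voiceless stops become voiced after a nasal.

/-te/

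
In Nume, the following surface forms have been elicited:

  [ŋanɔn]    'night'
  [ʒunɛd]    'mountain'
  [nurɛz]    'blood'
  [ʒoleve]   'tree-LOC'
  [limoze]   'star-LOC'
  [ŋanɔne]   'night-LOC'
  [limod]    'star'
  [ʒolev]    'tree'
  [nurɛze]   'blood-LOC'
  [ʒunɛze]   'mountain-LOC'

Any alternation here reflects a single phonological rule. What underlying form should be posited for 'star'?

/limod/

The root 'star' surfaces as [limod] and [limoze], with a stem-final [d] ~ [z] alternation.
Compare 'blood', with invariant [z] in [nurɛz] and [nurɛze]: an analysis with underlying /z/ and a rule producing [d] in isolation would wrongly predict alternation here too.
The alternation reflects intervocalic spirantization: voiced stops become fricatives between vowels. /d/ is underlying.
The underlying form of 'star' is therefore /limod/.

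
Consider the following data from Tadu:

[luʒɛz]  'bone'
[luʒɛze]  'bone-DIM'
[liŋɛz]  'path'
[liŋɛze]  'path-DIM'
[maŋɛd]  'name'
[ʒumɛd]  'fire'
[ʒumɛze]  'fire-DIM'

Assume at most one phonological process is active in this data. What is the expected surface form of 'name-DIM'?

The root 'fire' surfaces as [ʒumɛd] and [ʒumɛze], with a stem-final [d] ~ [z] alternation.
Compare 'bone', with invariant [z] in [luʒɛz] and [luʒɛze]: an analysis with underlying /z/ and a rule producing [d] in isolation would wrongly predict alternation here too.
Therefore /d/ is basic and [z] is derived by intervocalic spirantization (voiced stops become fricatives between vowels).
From [maŋɛd] the stem 'name' is /maŋɛd/; between vowels this yields [maŋɛze].

[maŋɛze]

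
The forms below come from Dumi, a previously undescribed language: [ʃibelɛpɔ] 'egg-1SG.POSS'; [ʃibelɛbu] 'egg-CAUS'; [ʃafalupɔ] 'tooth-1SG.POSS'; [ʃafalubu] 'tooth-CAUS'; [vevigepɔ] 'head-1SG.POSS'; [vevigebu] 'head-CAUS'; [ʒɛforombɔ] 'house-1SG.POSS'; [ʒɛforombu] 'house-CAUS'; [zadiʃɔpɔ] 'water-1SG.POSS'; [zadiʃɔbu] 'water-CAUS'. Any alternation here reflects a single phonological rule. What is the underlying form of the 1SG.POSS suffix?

The 1SG.POSS suffix surfaces as [-bɔ] and [-pɔ], depending on the final segment of the stem.
By contrast the CAUS suffix keeps its initial [b] throughout — that segment must be underlying.
So the underlying form is /-pɔ/, and voiceless stops become voiced after a nasal.

/-pɔ/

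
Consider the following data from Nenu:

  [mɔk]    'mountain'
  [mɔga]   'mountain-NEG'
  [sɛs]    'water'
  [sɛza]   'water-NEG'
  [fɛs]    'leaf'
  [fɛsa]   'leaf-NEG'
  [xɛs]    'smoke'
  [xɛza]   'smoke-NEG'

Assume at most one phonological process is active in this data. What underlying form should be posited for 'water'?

/sɛz/

In [sɛs] and [sɛza] the final segment of 'water' alternates: [s] ~ [z].
Compare 'leaf', with invariant [s] in [fɛs] and [fɛsa]: an analysis with underlying /s/ and a rule producing [z] before the NEG suffix would wrongly predict alternation here too.
The underlying segment must be /z/; voiced obstruents become voiceless word-finally, yielding [s] there.
So 'water' = /sɛz/.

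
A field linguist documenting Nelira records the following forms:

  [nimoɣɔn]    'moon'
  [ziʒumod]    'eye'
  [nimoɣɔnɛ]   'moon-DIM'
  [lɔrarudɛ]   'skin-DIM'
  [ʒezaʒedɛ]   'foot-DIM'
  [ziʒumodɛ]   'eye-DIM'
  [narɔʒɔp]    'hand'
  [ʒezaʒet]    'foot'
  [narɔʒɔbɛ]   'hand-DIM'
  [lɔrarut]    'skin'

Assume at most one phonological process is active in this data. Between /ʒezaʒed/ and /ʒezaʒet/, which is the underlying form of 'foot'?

/ʒezaʒet/

The root 'foot' surfaces as [ʒezaʒedɛ] and [ʒezaʒet], with a stem-final [d] ~ [t] alternation.
If /d/ were underlying and a rule turned it into [t] in isolation, 'eye' would also alternate; but it has [d] in both [ziʒumodɛ] and [ziʒumod].
The underlying segment must be /t/; voiceless stops become voiced between vowels, yielding [d] there.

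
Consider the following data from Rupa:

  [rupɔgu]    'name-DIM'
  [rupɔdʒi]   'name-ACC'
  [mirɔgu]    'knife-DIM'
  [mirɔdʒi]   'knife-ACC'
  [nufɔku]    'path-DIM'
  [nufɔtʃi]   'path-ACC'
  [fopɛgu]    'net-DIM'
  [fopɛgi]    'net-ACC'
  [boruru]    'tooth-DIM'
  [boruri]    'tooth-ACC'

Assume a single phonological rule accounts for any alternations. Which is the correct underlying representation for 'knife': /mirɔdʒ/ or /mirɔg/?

In [mirɔgu] and [mirɔdʒi] the final segment of 'knife' alternates: [g] ~ [dʒ].
The stem 'net' ([fopɛgu], [fopɛgi]) shows [g] unchanged in both environments, so [g] cannot be basic with [dʒ] derived before the ACC suffix.
The underlying segment must be /dʒ/; palato-alveolar /tʃ/ and /dʒ/ become [k] and [g] when no front vowel follows, yielding [g] there.

/mirɔdʒ/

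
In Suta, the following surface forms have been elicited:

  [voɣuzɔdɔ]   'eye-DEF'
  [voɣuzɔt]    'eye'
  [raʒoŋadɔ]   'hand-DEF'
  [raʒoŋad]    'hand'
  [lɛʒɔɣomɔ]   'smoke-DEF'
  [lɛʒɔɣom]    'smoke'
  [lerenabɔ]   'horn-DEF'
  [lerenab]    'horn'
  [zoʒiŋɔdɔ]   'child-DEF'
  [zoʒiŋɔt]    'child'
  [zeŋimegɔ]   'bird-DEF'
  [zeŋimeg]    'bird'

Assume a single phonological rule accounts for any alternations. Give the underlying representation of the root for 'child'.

/zoʒiŋɔt/

In [zoʒiŋɔdɔ] and [zoʒiŋɔt] the final segment of 'child' alternates: [d] ~ [t].
But 'hand' keeps [d] in both environments ([raʒoŋadɔ], [raʒoŋad]), so there is no rule changing /d/ to [t] in isolation.
Therefore /t/ is basic and [d] is derived by intervocalic voicing (voiceless stops become voiced between vowels).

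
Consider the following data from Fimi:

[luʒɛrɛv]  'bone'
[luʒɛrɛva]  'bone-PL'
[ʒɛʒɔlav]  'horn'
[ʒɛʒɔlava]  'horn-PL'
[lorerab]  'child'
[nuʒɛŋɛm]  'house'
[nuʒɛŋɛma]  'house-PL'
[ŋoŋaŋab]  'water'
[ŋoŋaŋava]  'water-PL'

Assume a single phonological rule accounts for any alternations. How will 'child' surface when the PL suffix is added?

The root 'water' surfaces as [ŋoŋaŋab] and [ŋoŋaŋava], with a stem-final [b] ~ [v] alternation.
The stem 'bone' ([luʒɛrɛv], [luʒɛrɛva]) shows [v] unchanged in both environments, so [v] cannot be basic with [b] derived in isolation.
So /b/ is underlying, and a rule of intervocalic spirantization — voiced stops become fricatives between vowels — gives [v].
From [lorerab] the stem 'child' is /lorerab/; between vowels this yields [lorerava].

[lorerava]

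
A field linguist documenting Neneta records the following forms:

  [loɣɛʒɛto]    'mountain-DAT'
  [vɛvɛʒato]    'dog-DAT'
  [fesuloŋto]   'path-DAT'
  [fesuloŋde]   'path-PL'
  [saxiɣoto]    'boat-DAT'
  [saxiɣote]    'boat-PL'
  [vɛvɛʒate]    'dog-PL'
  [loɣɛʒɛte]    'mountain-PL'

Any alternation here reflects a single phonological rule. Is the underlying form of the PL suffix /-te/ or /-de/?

/-de/

The PL suffix surfaces as [-de] and [-te], depending on the final segment of the stem.
The DAT suffix, which begins with [t], is invariant after every stem; so [t] is not altered by any rule here.
The PL suffix is therefore /-de/ underlyingly, with post-vocalic devoicing: voiced stops become voiceless after a vowel.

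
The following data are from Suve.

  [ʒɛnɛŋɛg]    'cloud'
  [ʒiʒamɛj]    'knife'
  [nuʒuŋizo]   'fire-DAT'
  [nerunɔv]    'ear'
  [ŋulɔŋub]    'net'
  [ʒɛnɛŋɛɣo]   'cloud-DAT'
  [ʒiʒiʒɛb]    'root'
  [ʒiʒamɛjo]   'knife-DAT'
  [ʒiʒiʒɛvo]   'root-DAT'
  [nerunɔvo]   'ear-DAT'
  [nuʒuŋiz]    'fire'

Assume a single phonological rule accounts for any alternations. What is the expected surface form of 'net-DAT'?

'root' shows [b] ~ [v] at the end of the stem ([ʒiʒiʒɛb] vs [ʒiʒiʒɛvo]).
If /v/ were underlying and a rule turned it into [b] in isolation, 'ear' would also alternate; but it has [v] in both [nerunɔv] and [nerunɔvo].
The alternation reflects intervocalic spirantization: voiced stops become fricatives between vowels. /b/ is underlying.
From [ŋulɔŋub] the stem 'net' is /ŋulɔŋub/; between vowels this yields [ŋulɔŋuvo].

[ŋulɔŋuvo]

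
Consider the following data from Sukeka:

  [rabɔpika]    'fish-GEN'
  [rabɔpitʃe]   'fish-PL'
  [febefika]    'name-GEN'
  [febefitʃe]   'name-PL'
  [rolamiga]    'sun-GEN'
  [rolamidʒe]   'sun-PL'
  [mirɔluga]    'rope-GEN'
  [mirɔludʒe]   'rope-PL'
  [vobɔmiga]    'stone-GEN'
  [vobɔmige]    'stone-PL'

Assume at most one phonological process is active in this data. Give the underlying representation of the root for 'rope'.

/mirɔludʒ/

In [mirɔluga] and [mirɔludʒe] the final segment of 'rope' alternates: [g] ~ [dʒ].
If /g/ were underlying and a rule turned it into [dʒ] before the PL suffix, 'stone' would also alternate; but it has [g] in both [vobɔmiga] and [vobɔmige].
The alternation reflects depalatalization: palato-alveolar /tʃ/ and /dʒ/ become [k] and [g] when no front vowel follows. /dʒ/ is underlying.
The underlying form of 'rope' is therefore /mirɔludʒ/.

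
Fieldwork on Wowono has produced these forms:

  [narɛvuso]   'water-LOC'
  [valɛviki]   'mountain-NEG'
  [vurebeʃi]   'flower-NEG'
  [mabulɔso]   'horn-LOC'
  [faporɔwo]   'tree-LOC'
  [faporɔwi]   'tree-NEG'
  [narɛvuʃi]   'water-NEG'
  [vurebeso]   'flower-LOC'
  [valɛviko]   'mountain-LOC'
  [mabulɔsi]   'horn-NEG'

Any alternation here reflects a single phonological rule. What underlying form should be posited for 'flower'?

/vurebeʃ/

The root 'flower' surfaces as [vurebeʃi] and [vurebeso], with a stem-final [ʃ] ~ [s] alternation.
The stem 'horn' ([mabulɔsi], [mabulɔso]) shows [s] unchanged in both environments, so [s] cannot be basic with [ʃ] derived before the NEG suffix.
So /ʃ/ is underlying, and a rule of depalatalization — palato-alveolar /ʃ/ becomes [s] when no front vowel follows — gives [s].
The underlying form of 'flower' is therefore /vurebeʃ/.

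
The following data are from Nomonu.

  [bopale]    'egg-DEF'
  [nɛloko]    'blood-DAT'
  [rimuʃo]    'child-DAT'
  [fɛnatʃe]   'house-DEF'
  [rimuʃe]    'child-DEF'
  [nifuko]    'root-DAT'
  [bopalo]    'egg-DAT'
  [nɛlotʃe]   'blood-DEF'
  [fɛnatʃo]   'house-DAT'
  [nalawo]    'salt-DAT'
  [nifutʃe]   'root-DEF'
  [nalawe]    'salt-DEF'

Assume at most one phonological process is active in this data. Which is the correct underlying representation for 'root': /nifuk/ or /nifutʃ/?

'root' shows [k] ~ [tʃ] at the end of the stem ([nifuko] vs [nifutʃe]).
If /tʃ/ were underlying and a rule turned it into [k] before the DAT suffix, 'house' would also alternate; but it has [tʃ] in both [fɛnatʃo] and [fɛnatʃe].
The alternation reflects palatalization before a front vowel: /k/ becomes palato-alveolar [tʃ] before a front vowel. /k/ is underlying.

/nifuk/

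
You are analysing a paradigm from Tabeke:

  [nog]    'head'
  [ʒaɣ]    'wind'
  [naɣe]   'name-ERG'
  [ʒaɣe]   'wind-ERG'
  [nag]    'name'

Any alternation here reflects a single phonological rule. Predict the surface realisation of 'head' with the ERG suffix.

[noɣe]

In [naɣe] and [nag] the final segment of 'name' alternates: [ɣ] ~ [g].
If /ɣ/ were underlying and a rule turned it into [g] in isolation, 'wind' would also alternate; but it has [ɣ] in both [ʒaɣe] and [ʒaɣ].
So /g/ is underlying, and a rule of intervocalic spirantization — voiced stops become fricatives between vowels — gives [ɣ].
From [nog] the stem 'head' is /nog/; between vowels this yields [noɣe].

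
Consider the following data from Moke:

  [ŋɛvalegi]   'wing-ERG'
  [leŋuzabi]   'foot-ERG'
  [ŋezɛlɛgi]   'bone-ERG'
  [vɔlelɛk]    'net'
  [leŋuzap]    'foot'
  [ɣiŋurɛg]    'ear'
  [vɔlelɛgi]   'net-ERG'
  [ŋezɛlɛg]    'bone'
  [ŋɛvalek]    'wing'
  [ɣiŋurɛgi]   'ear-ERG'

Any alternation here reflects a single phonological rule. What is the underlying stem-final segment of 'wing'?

'wing' shows [k] ~ [g] at the end of the stem ([ŋɛvalek] vs [ŋɛvalegi]).
The stem 'bone' ([ŋezɛlɛg], [ŋezɛlɛgi]) shows [g] unchanged in both environments, so [g] cannot be basic with [k] derived in isolation.
So /k/ is underlying, and a rule of intervocalic voicing — voiceless stops become voiced between vowels — gives [g].

/k/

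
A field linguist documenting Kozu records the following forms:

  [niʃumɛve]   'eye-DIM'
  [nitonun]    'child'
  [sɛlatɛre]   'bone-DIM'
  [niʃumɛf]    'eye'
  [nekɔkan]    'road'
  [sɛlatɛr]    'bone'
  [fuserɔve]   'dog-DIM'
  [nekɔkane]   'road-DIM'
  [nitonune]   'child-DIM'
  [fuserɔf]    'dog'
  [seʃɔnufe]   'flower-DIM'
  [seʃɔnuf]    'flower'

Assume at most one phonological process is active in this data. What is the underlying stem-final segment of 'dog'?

/v/

The root 'dog' surfaces as [fuserɔf] and [fuserɔve], with a stem-final [f] ~ [v] alternation.
If /f/ were underlying and a rule turned it into [v] before the DIM suffix, 'flower' would also alternate; but it has [f] in both [seʃɔnuf] and [seʃɔnufe].
Therefore /v/ is basic and [f] is derived by word-final obstruent devoicing (voiced obstruents become voiceless word-finally).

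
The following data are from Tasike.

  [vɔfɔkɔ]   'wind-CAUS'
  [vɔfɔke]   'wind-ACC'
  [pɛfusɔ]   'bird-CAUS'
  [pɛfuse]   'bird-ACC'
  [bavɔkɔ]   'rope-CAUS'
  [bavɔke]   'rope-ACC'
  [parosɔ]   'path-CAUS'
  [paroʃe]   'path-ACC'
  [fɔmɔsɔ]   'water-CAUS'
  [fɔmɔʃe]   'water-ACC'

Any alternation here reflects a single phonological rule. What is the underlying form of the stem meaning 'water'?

/fɔmɔʃ/

The root 'water' surfaces as [fɔmɔsɔ] and [fɔmɔʃe], with a stem-final [s] ~ [ʃ] alternation.
Compare 'bird', with invariant [s] in [pɛfusɔ] and [pɛfuse]: an analysis with underlying /s/ and a rule producing [ʃ] before the ACC suffix would wrongly predict alternation here too.
The underlying segment must be /ʃ/; palato-alveolar /ʃ/ becomes [s] when no front vowel follows, yielding [s] there.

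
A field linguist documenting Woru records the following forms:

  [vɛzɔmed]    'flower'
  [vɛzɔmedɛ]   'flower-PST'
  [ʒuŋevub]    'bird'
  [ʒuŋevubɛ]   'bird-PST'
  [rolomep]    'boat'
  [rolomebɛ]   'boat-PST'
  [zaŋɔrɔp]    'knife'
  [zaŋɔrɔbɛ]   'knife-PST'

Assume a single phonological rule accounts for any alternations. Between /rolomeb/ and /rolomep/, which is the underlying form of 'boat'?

/rolomep/

In [rolomep] and [rolomebɛ] the final segment of 'boat' alternates: [p] ~ [b].
If /b/ were underlying and a rule turned it into [p] in isolation, 'bird' would also alternate; but it has [b] in both [ʒuŋevub] and [ʒuŋevubɛ].
Therefore /p/ is basic and [b] is derived by intervocalic voicing (voiceless stops become voiced between vowels).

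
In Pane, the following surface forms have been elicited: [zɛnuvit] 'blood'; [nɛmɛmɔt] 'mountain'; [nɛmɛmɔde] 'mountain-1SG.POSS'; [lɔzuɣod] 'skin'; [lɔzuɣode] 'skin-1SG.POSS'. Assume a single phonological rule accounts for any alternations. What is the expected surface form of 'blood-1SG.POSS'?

The stem for 'mountain' ends in [t] in [nɛmɛmɔt] but [d] in [nɛmɛmɔde].
Compare 'skin', with invariant [d] in [lɔzuɣod] and [lɔzuɣode]: an analysis with underlying /d/ and a rule producing [t] in isolation would wrongly predict alternation here too.
The underlying segment must be /t/; voiceless stops become voiced between vowels, yielding [d] there.
From [zɛnuvit] the stem 'blood' is /zɛnuvit/; between vowels this yields [zɛnuvide].

[zɛnuvide]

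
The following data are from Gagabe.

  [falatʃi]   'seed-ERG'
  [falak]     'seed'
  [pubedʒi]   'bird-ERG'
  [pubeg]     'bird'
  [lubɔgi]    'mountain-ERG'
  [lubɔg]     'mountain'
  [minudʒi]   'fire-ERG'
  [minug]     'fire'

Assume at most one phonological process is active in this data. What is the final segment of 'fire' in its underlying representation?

/dʒ/

The root 'fire' surfaces as [minudʒi] and [minug], with a stem-final [dʒ] ~ [g] alternation.
The stem 'mountain' ([lubɔgi], [lubɔg]) shows [g] unchanged in both environments, so [g] cannot be basic with [dʒ] derived before the ERG suffix.
The alternation reflects depalatalization: palato-alveolar /tʃ/ and /dʒ/ become [k] and [g] when no front vowel follows. /dʒ/ is underlying.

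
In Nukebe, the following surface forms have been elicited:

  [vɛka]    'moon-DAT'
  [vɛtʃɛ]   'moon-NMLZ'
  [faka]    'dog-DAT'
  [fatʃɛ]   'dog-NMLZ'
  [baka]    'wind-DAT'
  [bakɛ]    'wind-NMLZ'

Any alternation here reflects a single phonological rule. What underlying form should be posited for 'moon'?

/vɛtʃ/

'moon' shows [k] ~ [tʃ] at the end of the stem ([vɛka] vs [vɛtʃɛ]).
The stem 'wind' ([baka], [bakɛ]) shows [k] unchanged in both environments, so [k] cannot be basic with [tʃ] derived before the NMLZ suffix.
So /tʃ/ is underlying, and a rule of depalatalization — palato-alveolar /tʃ/ becomes [k] when no front vowel follows — gives [k].
So 'moon' = /vɛtʃ/.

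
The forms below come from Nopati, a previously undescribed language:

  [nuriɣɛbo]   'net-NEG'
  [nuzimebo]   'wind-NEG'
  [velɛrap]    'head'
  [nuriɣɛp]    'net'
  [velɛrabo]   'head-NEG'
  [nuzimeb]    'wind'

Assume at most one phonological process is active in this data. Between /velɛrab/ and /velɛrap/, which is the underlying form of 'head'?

In [velɛrap] and [velɛrabo] the final segment of 'head' alternates: [p] ~ [b].
The stem 'wind' ([nuzimeb], [nuzimebo]) shows [b] unchanged in both environments, so [b] cannot be basic with [p] derived in isolation.
So /p/ is underlying, and a rule of intervocalic voicing — voiceless stops become voiced between vowels — gives [b].

/velɛrap/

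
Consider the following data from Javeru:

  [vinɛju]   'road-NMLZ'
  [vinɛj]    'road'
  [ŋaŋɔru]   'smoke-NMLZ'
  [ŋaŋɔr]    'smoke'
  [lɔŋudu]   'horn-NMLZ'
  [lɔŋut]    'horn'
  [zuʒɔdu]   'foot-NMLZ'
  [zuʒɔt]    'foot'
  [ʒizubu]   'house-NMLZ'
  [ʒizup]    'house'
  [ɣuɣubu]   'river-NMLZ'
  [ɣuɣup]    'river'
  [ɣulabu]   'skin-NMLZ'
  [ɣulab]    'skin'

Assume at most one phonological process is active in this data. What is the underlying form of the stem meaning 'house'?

/ʒizup/

The root 'house' surfaces as [ʒizubu] and [ʒizup], with a stem-final [b] ~ [p] alternation.
The stem 'skin' ([ɣulabu], [ɣulab]) shows [b] unchanged in both environments, so [b] cannot be basic with [p] derived in isolation.
The underlying segment must be /p/; voiceless stops become voiced between vowels, yielding [b] there.
So 'house' = /ʒizup/.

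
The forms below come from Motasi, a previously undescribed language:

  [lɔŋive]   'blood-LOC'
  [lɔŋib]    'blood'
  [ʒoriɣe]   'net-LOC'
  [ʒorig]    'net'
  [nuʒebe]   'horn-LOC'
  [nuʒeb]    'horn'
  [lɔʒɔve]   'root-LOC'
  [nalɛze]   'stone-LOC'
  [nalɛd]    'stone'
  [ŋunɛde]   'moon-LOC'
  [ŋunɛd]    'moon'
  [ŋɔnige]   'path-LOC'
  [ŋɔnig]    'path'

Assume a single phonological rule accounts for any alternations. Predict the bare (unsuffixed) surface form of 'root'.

In [lɔŋive] and [lɔŋib] the final segment of 'blood' alternates: [v] ~ [b].
Compare 'horn', with invariant [b] in [nuʒebe] and [nuʒeb]: an analysis with underlying /b/ and a rule producing [v] before the LOC suffix would wrongly predict alternation here too.
The alternation reflects word-final hardening: voiced fricatives become stops word-finally. /v/ is underlying.
From [lɔʒɔve] the stem 'root' is /lɔʒɔv/; word-finally this yields [lɔʒɔb].

[lɔʒɔb]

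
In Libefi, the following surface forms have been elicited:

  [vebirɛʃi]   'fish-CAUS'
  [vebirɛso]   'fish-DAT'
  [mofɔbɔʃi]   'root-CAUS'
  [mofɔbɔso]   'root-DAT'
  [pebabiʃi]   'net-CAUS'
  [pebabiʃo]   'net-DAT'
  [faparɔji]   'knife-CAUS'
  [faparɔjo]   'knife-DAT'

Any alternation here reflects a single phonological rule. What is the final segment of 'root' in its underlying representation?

The stem for 'root' ends in [ʃ] in [mofɔbɔʃi] but [s] in [mofɔbɔso].
But 'net' keeps [ʃ] in both environments ([pebabiʃi], [pebabiʃo]), so there is no rule changing /ʃ/ to [s] before the DAT suffix.
Therefore /s/ is basic and [ʃ] is derived by palatalization before a front vowel (/s/ becomes palato-alveolar [ʃ] before a front vowel).

/s/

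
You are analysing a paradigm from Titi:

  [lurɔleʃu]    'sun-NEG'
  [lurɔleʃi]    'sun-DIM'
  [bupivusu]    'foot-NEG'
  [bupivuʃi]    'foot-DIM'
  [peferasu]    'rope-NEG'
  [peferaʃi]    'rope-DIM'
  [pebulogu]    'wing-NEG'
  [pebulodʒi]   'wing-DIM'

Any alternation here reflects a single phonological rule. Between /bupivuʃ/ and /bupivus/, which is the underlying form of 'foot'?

/bupivus/

The stem for 'foot' ends in [s] in [bupivusu] but [ʃ] in [bupivuʃi].
But 'sun' keeps [ʃ] in both environments ([lurɔleʃu], [lurɔleʃi]), so there is no rule changing /ʃ/ to [s] before the NEG suffix.
So /s/ is underlying, and a rule of palatalization before a front vowel — /g/ and /s/ become palato-alveolar [dʒ] and [ʃ] before a front vowel — gives [ʃ].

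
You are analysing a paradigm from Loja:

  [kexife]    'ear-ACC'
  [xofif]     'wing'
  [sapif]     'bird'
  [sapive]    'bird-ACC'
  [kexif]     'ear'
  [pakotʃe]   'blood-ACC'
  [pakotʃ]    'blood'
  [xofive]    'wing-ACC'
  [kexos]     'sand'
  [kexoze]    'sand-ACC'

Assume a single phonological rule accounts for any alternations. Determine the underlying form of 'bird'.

In [sapif] and [sapive] the final segment of 'bird' alternates: [f] ~ [v].
The stem 'ear' ([kexif], [kexife]) shows [f] unchanged in both environments, so [f] cannot be basic with [v] derived before the ACC suffix.
So /v/ is underlying, and a rule of word-final obstruent devoicing — voiced obstruents become voiceless word-finally — gives [f].
The underlying form of 'bird' is therefore /sapiv/.

/sapiv/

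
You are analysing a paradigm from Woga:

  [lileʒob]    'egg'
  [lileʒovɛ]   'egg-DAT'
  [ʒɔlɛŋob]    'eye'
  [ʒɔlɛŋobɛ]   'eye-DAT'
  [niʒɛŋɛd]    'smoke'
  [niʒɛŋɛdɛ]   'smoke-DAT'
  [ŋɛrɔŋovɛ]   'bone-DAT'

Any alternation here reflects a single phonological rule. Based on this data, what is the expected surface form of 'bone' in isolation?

[ŋɛrɔŋob]

In [lileʒob] and [lileʒovɛ] the final segment of 'egg' alternates: [b] ~ [v].
But 'eye' keeps [b] in both environments ([ʒɔlɛŋob], [ʒɔlɛŋobɛ]), so there is no rule changing /b/ to [v] before the DAT suffix.
The alternation reflects word-final hardening: voiced fricatives become stops word-finally. /v/ is underlying.
From [ŋɛrɔŋovɛ] the stem 'bone' is /ŋɛrɔŋov/; word-finally this yields [ŋɛrɔŋob].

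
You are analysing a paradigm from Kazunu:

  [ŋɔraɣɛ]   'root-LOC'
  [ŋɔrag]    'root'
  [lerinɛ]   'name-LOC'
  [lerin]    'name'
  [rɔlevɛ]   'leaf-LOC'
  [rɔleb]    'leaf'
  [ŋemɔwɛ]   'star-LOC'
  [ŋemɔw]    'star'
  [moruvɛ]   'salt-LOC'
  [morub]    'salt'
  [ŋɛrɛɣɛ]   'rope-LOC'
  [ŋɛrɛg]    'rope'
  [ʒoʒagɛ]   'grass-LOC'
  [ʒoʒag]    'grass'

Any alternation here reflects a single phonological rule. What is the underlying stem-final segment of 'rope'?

/ɣ/

'rope' shows [ɣ] ~ [g] at the end of the stem ([ŋɛrɛɣɛ] vs [ŋɛrɛg]).
Compare 'grass', with invariant [g] in [ʒoʒagɛ] and [ʒoʒag]: an analysis with underlying /g/ and a rule producing [ɣ] before the LOC suffix would wrongly predict alternation here too.
Therefore /ɣ/ is basic and [g] is derived by word-final hardening (voiced fricatives become stops word-finally).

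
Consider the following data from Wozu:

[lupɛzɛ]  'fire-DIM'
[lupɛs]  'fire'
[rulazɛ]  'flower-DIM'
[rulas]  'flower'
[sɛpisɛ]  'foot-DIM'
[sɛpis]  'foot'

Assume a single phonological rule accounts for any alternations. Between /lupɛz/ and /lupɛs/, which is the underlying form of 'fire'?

The root 'fire' surfaces as [lupɛzɛ] and [lupɛs], with a stem-final [z] ~ [s] alternation.
Compare 'foot', with invariant [s] in [sɛpisɛ] and [sɛpis]: an analysis with underlying /s/ and a rule producing [z] before the DIM suffix would wrongly predict alternation here too.
The underlying segment must be /z/; voiced obstruents become voiceless word-finally, yielding [s] there.

/lupɛz/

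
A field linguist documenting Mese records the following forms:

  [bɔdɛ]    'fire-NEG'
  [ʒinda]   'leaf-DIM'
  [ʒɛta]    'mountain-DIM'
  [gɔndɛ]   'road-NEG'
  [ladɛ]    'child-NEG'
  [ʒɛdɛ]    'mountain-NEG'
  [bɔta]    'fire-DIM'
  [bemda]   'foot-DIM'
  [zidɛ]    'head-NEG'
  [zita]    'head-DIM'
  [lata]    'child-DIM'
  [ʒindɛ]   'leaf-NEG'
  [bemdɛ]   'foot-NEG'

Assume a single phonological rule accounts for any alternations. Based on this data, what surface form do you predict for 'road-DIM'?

The DIM morpheme has two allomorphs, [-da] and [-ta].
The NEG suffix, which begins with [d], is invariant after every stem; so [d] is not altered by any rule here.
The DIM suffix is therefore /-ta/ underlyingly, with post-nasal voicing: voiceless stops become voiced after a nasal.
After 'road', which ends in a nasal, the suffix surfaces as [-da], giving [gɔnda].

[gɔnda]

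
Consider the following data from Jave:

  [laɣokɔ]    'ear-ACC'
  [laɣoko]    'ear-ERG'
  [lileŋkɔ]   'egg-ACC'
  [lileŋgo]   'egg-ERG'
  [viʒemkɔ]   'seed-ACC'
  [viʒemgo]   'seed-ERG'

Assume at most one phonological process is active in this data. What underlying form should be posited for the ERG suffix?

/-go/

The ERG morpheme has two allomorphs, [-go] and [-ko].
By contrast the ACC suffix keeps its initial [k] throughout — that segment must be underlying.
So the underlying form is /-go/, and voiced stops become voiceless after a vowel.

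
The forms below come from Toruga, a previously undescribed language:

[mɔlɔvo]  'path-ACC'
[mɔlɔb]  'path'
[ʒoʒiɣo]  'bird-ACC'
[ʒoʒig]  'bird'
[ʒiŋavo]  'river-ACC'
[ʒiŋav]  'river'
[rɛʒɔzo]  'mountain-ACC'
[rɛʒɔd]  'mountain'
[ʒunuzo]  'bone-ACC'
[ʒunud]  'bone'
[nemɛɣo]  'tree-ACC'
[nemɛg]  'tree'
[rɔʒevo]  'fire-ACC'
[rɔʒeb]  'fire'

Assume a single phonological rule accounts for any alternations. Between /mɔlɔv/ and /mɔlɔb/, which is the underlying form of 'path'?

/mɔlɔb/

The root 'path' surfaces as [mɔlɔvo] and [mɔlɔb], with a stem-final [v] ~ [b] alternation.
The stem 'river' ([ʒiŋavo], [ʒiŋav]) shows [v] unchanged in both environments, so [v] cannot be basic with [b] derived in isolation.
So /b/ is underlying, and a rule of intervocalic spirantization — voiced stops become fricatives between vowels — gives [v].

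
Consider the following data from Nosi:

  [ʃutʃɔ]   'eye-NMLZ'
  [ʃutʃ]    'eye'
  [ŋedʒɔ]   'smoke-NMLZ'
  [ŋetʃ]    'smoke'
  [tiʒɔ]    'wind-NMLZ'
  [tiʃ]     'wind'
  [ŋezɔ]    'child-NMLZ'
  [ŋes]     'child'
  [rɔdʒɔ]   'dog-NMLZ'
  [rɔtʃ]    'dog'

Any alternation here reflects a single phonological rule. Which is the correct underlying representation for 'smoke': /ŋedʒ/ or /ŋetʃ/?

/ŋedʒ/

The root 'smoke' surfaces as [ŋedʒɔ] and [ŋetʃ], with a stem-final [dʒ] ~ [tʃ] alternation.
Compare 'eye', with invariant [tʃ] in [ʃutʃɔ] and [ʃutʃ]: an analysis with underlying /tʃ/ and a rule producing [dʒ] before the NMLZ suffix would wrongly predict alternation here too.
The underlying segment must be /dʒ/; voiced obstruents become voiceless word-finally, yielding [tʃ] there.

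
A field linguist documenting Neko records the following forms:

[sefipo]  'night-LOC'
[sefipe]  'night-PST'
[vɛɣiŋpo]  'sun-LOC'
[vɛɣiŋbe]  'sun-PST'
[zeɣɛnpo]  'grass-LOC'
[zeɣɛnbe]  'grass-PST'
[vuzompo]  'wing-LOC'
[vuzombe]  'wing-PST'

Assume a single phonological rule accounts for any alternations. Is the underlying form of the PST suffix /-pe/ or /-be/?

The PST suffix surfaces as [-be] and [-pe], depending on the final segment of the stem.
By contrast the LOC suffix keeps its initial [p] throughout — that segment must be underlying.
The PST suffix is therefore /-be/ underlyingly, with post-vocalic devoicing: voiced stops become voiceless after a vowel.

/-be/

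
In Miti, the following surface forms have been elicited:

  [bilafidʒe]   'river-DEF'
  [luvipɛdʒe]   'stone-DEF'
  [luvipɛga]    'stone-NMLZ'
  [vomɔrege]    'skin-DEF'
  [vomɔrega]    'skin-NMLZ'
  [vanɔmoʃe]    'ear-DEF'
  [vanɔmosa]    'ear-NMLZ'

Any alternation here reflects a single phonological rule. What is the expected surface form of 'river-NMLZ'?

[bilafiga]

The root 'stone' surfaces as [luvipɛdʒe] and [luvipɛga], with a stem-final [dʒ] ~ [g] alternation.
The stem 'skin' ([vomɔrege], [vomɔrega]) shows [g] unchanged in both environments, so [g] cannot be basic with [dʒ] derived before the DEF suffix.
The alternation reflects depalatalization: palato-alveolar /dʒ/ and /ʃ/ become [g] and [s] when no front vowel follows. /dʒ/ is underlying.
From [bilafidʒe] the stem 'river' is /bilafidʒ/; when no front vowel follows this yields [bilafiga].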